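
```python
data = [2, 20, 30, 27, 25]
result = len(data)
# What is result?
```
Trace:
  data=[2, 20, 30, 27, 25]
  data=[2, 20, 30, 27, 25], result=5

Final answer: 5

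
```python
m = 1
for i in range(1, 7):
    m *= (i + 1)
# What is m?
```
Trace:
  m=1
  m=2, i=1
  m=6, i=2
  m=24, i=3
  m=120, i=4
  m=720, i=5
  m=5040, i=6

Final answer: 5040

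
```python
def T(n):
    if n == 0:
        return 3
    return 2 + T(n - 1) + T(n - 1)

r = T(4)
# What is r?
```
Call trace (a repeated sub-call is expanded the first time; later identical calls just restate its return value):
T(n=4)
  T(n=3)
    T(n=2)
      T(n=1)
        T(n=0)
        -> return 3
        T(n=0)
        -> return 3
      -> return 8
      T(n=1) -> return 8  (same call as traced above)
    -> return 18
    T(n=2) -> return 18  (same call as traced above)
  -> return 38
  T(n=3) -> return 38  (same call as traced above)
-> return 78

Final answer: 78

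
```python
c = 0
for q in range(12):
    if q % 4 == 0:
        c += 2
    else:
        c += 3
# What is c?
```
Trace:
  c=0
  c=2, q=0
  c=5, q=1
  c=8, q=2
  c=11, q=3
  c=13, q=4
  c=16, q=5
  c=19, q=6
  c=22, q=7
  c=24, q=8
  c=27, q=9
  c=30, q=10
  c=33, q=11

Final answer: 33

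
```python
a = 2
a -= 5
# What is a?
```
Trace:
  a=2
  a=-3

Final answer: -3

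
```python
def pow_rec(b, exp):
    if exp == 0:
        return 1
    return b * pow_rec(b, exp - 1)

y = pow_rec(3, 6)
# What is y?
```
Call trace:
pow_rec(b=3, exp=6)
  pow_rec(b=3, exp=5)
    pow_rec(b=3, exp=4)
      pow_rec(b=3, exp=3)
        pow_rec(b=3, exp=2)
          pow_rec(b=3, exp=1)
            pow_rec(b=3, exp=0)
            -> return 1
          -> return 3
        -> return 9
      -> return 27
    -> return 81
  -> return 243
-> return 729

Final answer: 729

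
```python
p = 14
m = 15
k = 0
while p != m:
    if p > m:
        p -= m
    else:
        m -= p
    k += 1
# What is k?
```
Trace:
  p=14
  p=14, m=15
  p=14, m=15, k=0
  p=14, m=1, k=1
  p=13, m=1, k=2
  p=12, m=1, k=3
  p=11, m=1, k=4
  p=10, m=1, k=5
  p=9, m=1, k=6
  p=8, m=1, k=7
  p=7, m=1, k=8
  p=6, m=1, k=9
  p=5, m=1, k=10
  p=4, m=1, k=11
  p=3, m=1, k=12
  p=2, m=1, k=13
  p=1, m=1, k=14

Final answer: 14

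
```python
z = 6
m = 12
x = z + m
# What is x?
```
Trace:
  z=6
  z=6, m=12
  z=6, m=12, x=18

Final answer: 18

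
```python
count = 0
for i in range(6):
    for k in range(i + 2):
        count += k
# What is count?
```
Trace:
  count=0
  count=0, i=0, k=0
  count=1, i=0, k=1
  count=1, i=1, k=0
  count=2, i=1, k=1
  count=4, i=1, k=2
  count=4, i=2, k=0
  count=5, i=2, k=1
  count=7, i=2, k=2
  count=10, i=2, k=3
  count=10, i=3, k=0
  count=11, i=3, k=1
  count=13, i=3, k=2
  count=16, i=3, k=3
  count=20, i=3, k=4
  count=20, i=4, k=0
  count=21, i=4, k=1
  count=23, i=4, k=2
  count=26, i=4, k=3
  count=30, i=4, k=4
  count=35, i=4, k=5
  count=35, i=5, k=0
  count=36, i=5, k=1
  count=38, i=5, k=2
  count=41, i=5, k=3
  count=45, i=5, k=4
  count=50, i=5, k=5
  count=56, i=5, k=6

Final answer: 56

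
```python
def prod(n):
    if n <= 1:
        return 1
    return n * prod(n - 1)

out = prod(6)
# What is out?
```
Call trace:
prod(n=6)
  prod(n=5)
    prod(n=4)
      prod(n=3)
        prod(n=2)
          prod(n=1)
          -> return 1
        -> return 2
      -> return 6
    -> return 24
  -> return 120
-> return 720

Final answer: 720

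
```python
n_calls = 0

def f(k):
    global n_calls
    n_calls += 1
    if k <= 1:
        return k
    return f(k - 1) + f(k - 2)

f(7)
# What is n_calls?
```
Call trace (a repeated sub-call is expanded the first time; later identical calls just restate its return value):
f(k=7)
  f(k=6)
    f(k=5)
      f(k=4)
        f(k=3)
          f(k=2)
            f(k=1)
            -> return 1
            f(k=0)
            -> return 0
          -> return 1
          f(k=1)
          -> return 1
        -> return 2
        f(k=2) -> return 1  (same call as traced above)
      -> return 3
      f(k=3) -> return 2  (same call as traced above)
    -> return 5
    f(k=4) -> return 3  (same call as traced above)
  -> return 8
  f(k=5) -> return 5  (same call as traced above)
-> return 13

n_calls is incremented once per call, so count the calls in each subtree. Let C(k) = number of calls made by f(k).
C(0) = C(1) = 1 (base case, no recursion); C(k) = 1 + C(k - 1) + C(k - 2) otherwise.
C(2) = 1 + C(1) + C(0) = 1 + 1 + 1 = 3
C(3) = 1 + C(2) + C(1) = 1 + 3 + 1 = 5
C(4) = 1 + C(3) + C(2) = 1 + 5 + 3 = 9
C(5) = 1 + C(4) + C(3) = 1 + 9 + 5 = 15
C(6) = 1 + C(5) + C(4) = 1 + 15 + 9 = 25
C(7) = 1 + C(6) + C(5) = 1 + 25 + 15 = 41
n_calls = C(7) = 41

Final answer: 41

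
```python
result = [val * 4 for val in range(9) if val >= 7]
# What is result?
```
Trace:
  val=0
  val=1
  val=2
  val=3
  val=4
  val=5
  val=6
  val=7
  val=8
  result=[28, 32]

Final answer: [28, 32]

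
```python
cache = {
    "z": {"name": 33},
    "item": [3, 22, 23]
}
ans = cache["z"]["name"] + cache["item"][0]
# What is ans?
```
Trace:
  cache={'z': {'name': 33}, 'item': [3, 22, 23]}
  cache={'z': {'name': 33}, 'item': [3, 22, 23]}, ans=36

Final answer: 36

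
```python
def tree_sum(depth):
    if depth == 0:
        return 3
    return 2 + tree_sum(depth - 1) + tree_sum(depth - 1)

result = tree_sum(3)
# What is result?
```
Call trace (a repeated sub-call is expanded the first time; later identical calls just restate its return value):
tree_sum(depth=3)
  tree_sum(depth=2)
    tree_sum(depth=1)
      tree_sum(depth=0)
      -> return 3
      tree_sum(depth=0)
      -> return 3
    -> return 8
    tree_sum(depth=1) -> return 8  (same call as traced above)
  -> return 18
  tree_sum(depth=2) -> return 18  (same call as traced above)
-> return 38

Final answer: 38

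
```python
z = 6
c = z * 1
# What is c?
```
Trace:
  z=6
  z=6, c=6

Final answer: 6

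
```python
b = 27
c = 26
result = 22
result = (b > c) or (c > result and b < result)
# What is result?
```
Trace:
  b=27
  b=27, c=26
  b=27, c=26, result=22
  b=27, c=26, result=True

Final answer: True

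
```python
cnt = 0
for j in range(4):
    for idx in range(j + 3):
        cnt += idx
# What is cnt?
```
Trace:
  cnt=0
  cnt=0, j=0, idx=0
  cnt=1, j=0, idx=1
  cnt=3, j=0, idx=2
  cnt=3, j=1, idx=0
  cnt=4, j=1, idx=1
  cnt=6, j=1, idx=2
  cnt=9, j=1, idx=3
  cnt=9, j=2, idx=0
  cnt=10, j=2, idx=1
  cnt=12, j=2, idx=2
  cnt=15, j=2, idx=3
  cnt=19, j=2, idx=4
  cnt=19, j=3, idx=0
  cnt=20, j=3, idx=1
  cnt=22, j=3, idx=2
  cnt=25, j=3, idx=3
  cnt=29, j=3, idx=4
  cnt=34, j=3, idx=5

Final answer: 34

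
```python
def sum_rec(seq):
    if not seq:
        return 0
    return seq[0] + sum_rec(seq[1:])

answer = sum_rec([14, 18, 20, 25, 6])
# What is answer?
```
Call trace:
sum_rec(seq=[14, 18, 20, 25, 6])
  sum_rec(seq=[18, 20, 25, 6])
    sum_rec(seq=[20, 25, 6])
      sum_rec(seq=[25, 6])
        sum_rec(seq=[6])
          sum_rec(seq=[])
          -> return 0
        -> return 6
      -> return 31
    -> return 51
  -> return 69
-> return 83

Final answer: 83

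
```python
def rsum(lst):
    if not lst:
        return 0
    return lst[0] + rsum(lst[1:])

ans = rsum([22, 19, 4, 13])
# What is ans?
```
Call trace:
rsum(lst=[22, 19, 4, 13])
  rsum(lst=[19, 4, 13])
    rsum(lst=[4, 13])
      rsum(lst=[13])
        rsum(lst=[])
        -> return 0
      -> return 13
    -> return 17
  -> return 36
-> return 58

Final answer: 58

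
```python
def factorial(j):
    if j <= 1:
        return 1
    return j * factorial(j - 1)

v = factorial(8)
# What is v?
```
Call trace:
factorial(j=8)
  factorial(j=7)
    factorial(j=6)
      factorial(j=5)
        factorial(j=4)
          factorial(j=3)
            factorial(j=2)
              factorial(j=1)
              -> return 1
            -> return 2
          -> return 6
        -> return 24
      -> return 120
    -> return 720
  -> return 5040
-> return 40320

Final answer: 40320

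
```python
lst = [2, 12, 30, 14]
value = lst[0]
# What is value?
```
Trace:
  lst=[2, 12, 30, 14]
  lst=[2, 12, 30, 14], value=2

Final answer: 2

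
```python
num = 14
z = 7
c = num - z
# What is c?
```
Trace:
  num=14
  num=14, z=7
  num=14, z=7, c=7

Final answer: 7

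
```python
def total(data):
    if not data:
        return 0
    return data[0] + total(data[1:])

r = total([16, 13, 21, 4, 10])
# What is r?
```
Call trace:
total(data=[16, 13, 21, 4, 10])
  total(data=[13, 21, 4, 10])
    total(data=[21, 4, 10])
      total(data=[4, 10])
        total(data=[10])
          total(data=[])
          -> return 0
        -> return 10
      -> return 14
    -> return 35
  -> return 48
-> return 64

Final answer: 64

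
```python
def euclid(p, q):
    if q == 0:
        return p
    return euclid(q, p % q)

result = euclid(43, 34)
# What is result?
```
Call trace:
euclid(p=43, q=34)
  euclid(p=34, q=9)
    euclid(p=9, q=7)
      euclid(p=7, q=2)
        euclid(p=2, q=1)
          euclid(p=1, q=0)
          -> return 1
        -> return 1
      -> return 1
    -> return 1
  -> return 1
-> return 1

Final answer: 1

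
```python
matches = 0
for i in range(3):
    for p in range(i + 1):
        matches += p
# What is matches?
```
Trace:
  matches=0
  matches=0, i=0, p=0
  matches=0, i=1, p=0
  matches=1, i=1, p=1
  matches=1, i=2, p=0
  matches=2, i=2, p=1
  matches=4, i=2, p=2

Final answer: 4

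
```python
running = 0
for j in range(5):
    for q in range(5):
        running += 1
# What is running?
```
Trace:
  running=0
  running=1, j=0, q=0
  running=2, j=0, q=1
  running=3, j=0, q=2
  running=4, j=0, q=3
  running=5, j=0, q=4
  running=6, j=1, q=0
  running=7, j=1, q=1
  running=8, j=1, q=2
  running=9, j=1, q=3
  running=10, j=1, q=4
  running=11, j=2, q=0
  running=12, j=2, q=1
  running=13, j=2, q=2
  running=14, j=2, q=3
  running=15, j=2, q=4
  running=16, j=3, q=0
  running=17, j=3, q=1
  running=18, j=3, q=2
  running=19, j=3, q=3
  running=20, j=3, q=4
  running=21, j=4, q=0
  running=22, j=4, q=1
  running=23, j=4, q=2
  running=24, j=4, q=3
  running=25, j=4, q=4

Final answer: 25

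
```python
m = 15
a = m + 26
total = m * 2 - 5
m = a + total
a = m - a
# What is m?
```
Trace:
  m=15
  m=15, a=41
  m=15, a=41, total=25
  m=66, a=41, total=25
  m=66, a=25, total=25

Final answer: 66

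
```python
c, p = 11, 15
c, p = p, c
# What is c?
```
Trace:
  c=11, p=15
  c=15, p=11

Final answer: 15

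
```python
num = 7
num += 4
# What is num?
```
Trace:
  num=7
  num=11

Final answer: 11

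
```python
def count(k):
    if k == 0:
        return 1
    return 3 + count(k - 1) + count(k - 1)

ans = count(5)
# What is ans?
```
Call trace (a repeated sub-call is expanded the first time; later identical calls just restate its return value):
count(k=5)
  count(k=4)
    count(k=3)
      count(k=2)
        count(k=1)
          count(k=0)
          -> return 1
          count(k=0)
          -> return 1
        -> return 5
        count(k=1) -> return 5  (same call as traced above)
      -> return 13
      count(k=2) -> return 13  (same call as traced above)
    -> return 29
    count(k=3) -> return 29  (same call as traced above)
  -> return 61
  count(k=4) -> return 61  (same call as traced above)
-> return 125

Final answer: 125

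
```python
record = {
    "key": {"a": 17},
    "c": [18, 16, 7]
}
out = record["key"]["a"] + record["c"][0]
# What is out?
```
Trace:
  record={'key': {'a': 17}, 'c': [18, 16, 7]}
  record={'key': {'a': 17}, 'c': [18, 16, 7]}, out=35

Final answer: 35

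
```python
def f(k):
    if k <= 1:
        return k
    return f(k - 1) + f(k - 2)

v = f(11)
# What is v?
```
Call trace (a repeated sub-call is expanded the first time; later identical calls just restate its return value):
f(k=11)
  f(k=10)
    f(k=9)
      f(k=8)
        f(k=7)
          f(k=6)
            f(k=5)
              f(k=4)
                f(k=3)
                  f(k=2)
                    f(k=1)
                    -> return 1
                    f(k=0)
                    -> return 0
                  -> return 1
                  f(k=1)
                  -> return 1
                -> return 2
                f(k=2) -> return 1  (same call as traced above)
              -> return 3
              f(k=3) -> return 2  (same call as traced above)
            -> return 5
            f(k=4) -> return 3  (same call as traced above)
          -> return 8
          f(k=5) -> return 5  (same call as traced above)
        -> return 13
        f(k=6) -> return 8  (same call as traced above)
      -> return 21
      f(k=7) -> return 13  (same call as traced above)
    -> return 34
    f(k=8) -> return 21  (same call as traced above)
  -> return 55
  f(k=9) -> return 34  (same call as traced above)
-> return 89

Final answer: 89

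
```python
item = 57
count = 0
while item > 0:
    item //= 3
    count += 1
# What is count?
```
Trace:
  item=57
  item=57, count=0
  item=19, count=1
  item=6, count=2
  item=2, count=3
  item=0, count=4

Final answer: 4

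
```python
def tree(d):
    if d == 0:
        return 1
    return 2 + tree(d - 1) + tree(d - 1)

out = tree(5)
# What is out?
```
Call trace (a repeated sub-call is expanded the first time; later identical calls just restate its return value):
tree(d=5)
  tree(d=4)
    tree(d=3)
      tree(d=2)
        tree(d=1)
          tree(d=0)
          -> return 1
          tree(d=0)
          -> return 1
        -> return 4
        tree(d=1) -> return 4  (same call as traced above)
      -> return 10
      tree(d=2) -> return 10  (same call as traced above)
    -> return 22
    tree(d=3) -> return 22  (same call as traced above)
  -> return 46
  tree(d=4) -> return 46  (same call as traced above)
-> return 94

Final answer: 94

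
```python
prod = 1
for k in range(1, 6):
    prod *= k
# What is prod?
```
Trace:
  prod=1
  prod=1, k=1
  prod=2, k=2
  prod=6, k=3
  prod=24, k=4
  prod=120, k=5

Final answer: 120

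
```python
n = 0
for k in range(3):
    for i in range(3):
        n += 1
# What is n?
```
Trace:
  n=0
  n=1, k=0, i=0
  n=2, k=0, i=1
  n=3, k=0, i=2
  n=4, k=1, i=0
  n=5, k=1, i=1
  n=6, k=1, i=2
  n=7, k=2, i=0
  n=8, k=2, i=1
  n=9, k=2, i=2

Final answer: 9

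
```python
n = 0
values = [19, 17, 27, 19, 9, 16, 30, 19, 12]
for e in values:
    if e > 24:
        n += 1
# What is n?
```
Trace:
  n=0
  n=0, e=19
  n=0, e=17
  n=1, e=27
  n=1, e=19
  n=1, e=9
  n=1, e=16
  n=2, e=30
  n=2, e=19
  n=2, e=12

Final answer: 2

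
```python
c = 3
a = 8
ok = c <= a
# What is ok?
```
Trace:
  c=3
  c=3, a=8
  c=3, a=8, ok=True

Final answer: True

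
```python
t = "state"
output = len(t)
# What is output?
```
Trace:
  t='state'
  t='state', output=5

Final answer: 5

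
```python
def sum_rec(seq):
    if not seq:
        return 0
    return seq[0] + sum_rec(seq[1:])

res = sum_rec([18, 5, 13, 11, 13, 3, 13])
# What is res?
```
Call trace:
sum_rec(seq=[18, 5, 13, 11, 13, 3, 13])
  sum_rec(seq=[5, 13, 11, 13, 3, 13])
    sum_rec(seq=[13, 11, 13, 3, 13])
      sum_rec(seq=[11, 13, 3, 13])
        sum_rec(seq=[13, 3, 13])
          sum_rec(seq=[3, 13])
            sum_rec(seq=[13])
              sum_rec(seq=[])
              -> return 0
            -> return 13
          -> return 16
        -> return 29
      -> return 40
    -> return 53
  -> return 58
-> return 76

Final answer: 76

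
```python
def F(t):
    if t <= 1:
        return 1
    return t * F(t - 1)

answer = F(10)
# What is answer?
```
Call trace:
F(t=10)
  F(t=9)
    F(t=8)
      F(t=7)
        F(t=6)
          F(t=5)
            F(t=4)
              F(t=3)
                F(t=2)
                  F(t=1)
                  -> return 1
                -> return 2
              -> return 6
            -> return 24
          -> return 120
        -> return 720
      -> return 5040
    -> return 40320
  -> return 362880
-> return 3628800

Final answer: 3628800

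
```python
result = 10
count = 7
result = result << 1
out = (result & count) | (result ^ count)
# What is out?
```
Trace:
  result=10
  result=10, count=7
  result=20, count=7
  result=20, count=7, out=23

Final answer: 23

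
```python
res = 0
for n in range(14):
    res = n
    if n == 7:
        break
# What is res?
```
Trace:
  res=0
  res=0, n=0
  res=1, n=1
  res=2, n=2
  res=3, n=3
  res=4, n=4
  res=5, n=5
  res=6, n=6
  res=7, n=7

Final answer: 7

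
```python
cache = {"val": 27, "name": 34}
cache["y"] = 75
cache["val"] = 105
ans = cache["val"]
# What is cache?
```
Trace:
  cache={'val': 27, 'name': 34}
  cache={'val': 27, 'name': 34, 'y': 75}
  cache={'val': 105, 'name': 34, 'y': 75}
  cache={'val': 105, 'name': 34, 'y': 75}, ans=105

Final answer: {'val': 105, 'name': 34, 'y': 75}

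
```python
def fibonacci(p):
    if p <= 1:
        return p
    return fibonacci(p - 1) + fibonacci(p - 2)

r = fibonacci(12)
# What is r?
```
Call trace (a repeated sub-call is expanded the first time; later identical calls just restate its return value):
fibonacci(p=12)
  fibonacci(p=11)
    fibonacci(p=10)
      fibonacci(p=9)
        fibonacci(p=8)
          fibonacci(p=7)
            fibonacci(p=6)
              fibonacci(p=5)
                fibonacci(p=4)
                  fibonacci(p=3)
                    fibonacci(p=2)
                      fibonacci(p=1)
                      -> return 1
                      fibonacci(p=0)
                      -> return 0
                    -> return 1
                    fibonacci(p=1)
                    -> return 1
                  -> return 2
                  fibonacci(p=2) -> return 1  (same call as traced above)
                -> return 3
                fibonacci(p=3) -> return 2  (same call as traced above)
              -> return 5
              fibonacci(p=4) -> return 3  (same call as traced above)
            -> return 8
            fibonacci(p=5) -> return 5  (same call as traced above)
          -> return 13
          fibonacci(p=6) -> return 8  (same call as traced above)
        -> return 21
        fibonacci(p=7) -> return 13  (same call as traced above)
      -> return 34
      fibonacci(p=8) -> return 21  (same call as traced above)
    -> return 55
    fibonacci(p=9) -> return 34  (same call as traced above)
  -> return 89
  fibonacci(p=10) -> return 55  (same call as traced above)
-> return 144

Final answer: 144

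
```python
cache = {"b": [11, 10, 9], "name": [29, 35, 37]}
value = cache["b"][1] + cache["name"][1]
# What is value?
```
Trace:
  cache={'b': [11, 10, 9], 'name': [29, 35, 37]}
  cache={'b': [11, 10, 9], 'name': [29, 35, 37]}, value=45

Final answer: 45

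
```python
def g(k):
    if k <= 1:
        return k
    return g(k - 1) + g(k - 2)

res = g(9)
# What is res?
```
Call trace (a repeated sub-call is expanded the first time; later identical calls just restate its return value):
g(k=9)
  g(k=8)
    g(k=7)
      g(k=6)
        g(k=5)
          g(k=4)
            g(k=3)
              g(k=2)
                g(k=1)
                -> return 1
                g(k=0)
                -> return 0
              -> return 1
              g(k=1)
              -> return 1
            -> return 2
            g(k=2) -> return 1  (same call as traced above)
          -> return 3
          g(k=3) -> return 2  (same call as traced above)
        -> return 5
        g(k=4) -> return 3  (same call as traced above)
      -> return 8
      g(k=5) -> return 5  (same call as traced above)
    -> return 13
    g(k=6) -> return 8  (same call as traced above)
  -> return 21
  g(k=7) -> return 13  (same call as traced above)
-> return 34

Final answer: 34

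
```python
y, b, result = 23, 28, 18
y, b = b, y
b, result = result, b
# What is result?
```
Trace:
  y=23, b=28, result=18
  y=28, b=23, result=18
  y=28, b=18, result=23

Final answer: 23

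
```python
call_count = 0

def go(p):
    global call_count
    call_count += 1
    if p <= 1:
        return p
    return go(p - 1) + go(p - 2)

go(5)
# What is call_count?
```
Call trace (a repeated sub-call is expanded the first time; later identical calls just restate its return value):
go(p=5)
  go(p=4)
    go(p=3)
      go(p=2)
        go(p=1)
        -> return 1
        go(p=0)
        -> return 0
      -> return 1
      go(p=1)
      -> return 1
    -> return 2
    go(p=2) -> return 1  (same call as traced above)
  -> return 3
  go(p=3) -> return 2  (same call as traced above)
-> return 5

call_count is incremented once per call, so count the calls in each subtree. Let C(p) = number of calls made by go(p).
C(0) = C(1) = 1 (base case, no recursion); C(p) = 1 + C(p - 1) + C(p - 2) otherwise.
C(2) = 1 + C(1) + C(0) = 1 + 1 + 1 = 3
C(3) = 1 + C(2) + C(1) = 1 + 3 + 1 = 5
C(4) = 1 + C(3) + C(2) = 1 + 5 + 3 = 9
C(5) = 1 + C(4) + C(3) = 1 + 9 + 5 = 15
call_count = C(5) = 15

Final answer: 15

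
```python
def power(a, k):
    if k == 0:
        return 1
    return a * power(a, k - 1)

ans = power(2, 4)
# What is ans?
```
Call trace:
power(a=2, k=4)
  power(a=2, k=3)
    power(a=2, k=2)
      power(a=2, k=1)
        power(a=2, k=0)
        -> return 1
      -> return 2
    -> return 4
  -> return 8
-> return 16

Final answer: 16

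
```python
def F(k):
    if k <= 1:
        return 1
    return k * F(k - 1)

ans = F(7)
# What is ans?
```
Call trace:
F(k=7)
  F(k=6)
    F(k=5)
      F(k=4)
        F(k=3)
          F(k=2)
            F(k=1)
            -> return 1
          -> return 2
        -> return 6
      -> return 24
    -> return 120
  -> return 720
-> return 5040

Final answer: 5040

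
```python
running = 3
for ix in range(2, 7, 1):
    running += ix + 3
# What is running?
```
Trace:
  running=3
  running=8, ix=2
  running=14, ix=3
  running=21, ix=4
  running=29, ix=5
  running=38, ix=6

Final answer: 38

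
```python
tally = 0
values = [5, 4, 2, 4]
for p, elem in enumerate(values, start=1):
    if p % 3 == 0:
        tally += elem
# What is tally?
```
Trace:
  tally=0
  tally=0, p=1, elem=5
  tally=0, p=2, elem=4
  tally=2, p=3, elem=2
  tally=2, p=4, elem=4

Final answer: 2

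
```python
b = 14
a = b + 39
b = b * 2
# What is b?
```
Trace:
  b=14
  b=14, a=53
  b=28, a=53

Final answer: 28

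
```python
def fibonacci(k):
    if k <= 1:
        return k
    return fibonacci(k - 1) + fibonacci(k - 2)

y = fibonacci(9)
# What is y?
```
Call trace (a repeated sub-call is expanded the first time; later identical calls just restate its return value):
fibonacci(k=9)
  fibonacci(k=8)
    fibonacci(k=7)
      fibonacci(k=6)
        fibonacci(k=5)
          fibonacci(k=4)
            fibonacci(k=3)
              fibonacci(k=2)
                fibonacci(k=1)
                -> return 1
                fibonacci(k=0)
                -> return 0
              -> return 1
              fibonacci(k=1)
              -> return 1
            -> return 2
            fibonacci(k=2) -> return 1  (same call as traced above)
          -> return 3
          fibonacci(k=3) -> return 2  (same call as traced above)
        -> return 5
        fibonacci(k=4) -> return 3  (same call as traced above)
      -> return 8
      fibonacci(k=5) -> return 5  (same call as traced above)
    -> return 13
    fibonacci(k=6) -> return 8  (same call as traced above)
  -> return 21
  fibonacci(k=7) -> return 13  (same call as traced above)
-> return 34

Final answer: 34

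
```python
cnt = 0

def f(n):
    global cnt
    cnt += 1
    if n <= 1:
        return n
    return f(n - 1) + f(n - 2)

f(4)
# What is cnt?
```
Call trace (a repeated sub-call is expanded the first time; later identical calls just restate its return value):
f(n=4)
  f(n=3)
    f(n=2)
      f(n=1)
      -> return 1
      f(n=0)
      -> return 0
    -> return 1
    f(n=1)
    -> return 1
  -> return 2
  f(n=2) -> return 1  (same call as traced above)
-> return 3

cnt is incremented once per call, so count the calls in each subtree. Let C(n) = number of calls made by f(n).
C(0) = C(1) = 1 (base case, no recursion); C(n) = 1 + C(n - 1) + C(n - 2) otherwise.
C(2) = 1 + C(1) + C(0) = 1 + 1 + 1 = 3
C(3) = 1 + C(2) + C(1) = 1 + 3 + 1 = 5
C(4) = 1 + C(3) + C(2) = 1 + 5 + 3 = 9
cnt = C(4) = 9

Final answer: 9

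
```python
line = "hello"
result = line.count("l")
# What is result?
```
Trace:
  line='hello'
  line='hello', result=2

Final answer: 2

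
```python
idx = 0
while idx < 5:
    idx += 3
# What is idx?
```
Trace:
  idx=0
  idx=3
  idx=6

Final answer: 6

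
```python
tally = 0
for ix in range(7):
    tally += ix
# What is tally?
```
Trace:
  tally=0
  tally=0, ix=0
  tally=1, ix=1
  tally=3, ix=2
  tally=6, ix=3
  tally=10, ix=4
  tally=15, ix=5
  tally=21, ix=6

Final answer: 21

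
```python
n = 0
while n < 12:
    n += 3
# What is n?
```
Trace:
  n=0
  n=3
  n=6
  n=9
  n=12

Final answer: 12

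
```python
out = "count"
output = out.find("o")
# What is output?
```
Trace:
  out='count'
  out='count', output=1

Final answer: 1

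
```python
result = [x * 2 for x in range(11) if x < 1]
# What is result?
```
Trace:
  x=0
  x=1
  x=2
  x=3
  x=4
  x=5
  x=6
  x=7
  x=8
  x=9
  x=10
  result=[0]

Final answer: [0]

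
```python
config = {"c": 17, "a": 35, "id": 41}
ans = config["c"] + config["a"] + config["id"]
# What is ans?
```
Trace:
  config={'c': 17, 'a': 35, 'id': 41}
  config={'c': 17, 'a': 35, 'id': 41}, ans=93

Final answer: 93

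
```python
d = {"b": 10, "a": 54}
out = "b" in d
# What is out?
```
Trace:
  d={'b': 10, 'a': 54}
  d={'b': 10, 'a': 54}, out=True

Final answer: True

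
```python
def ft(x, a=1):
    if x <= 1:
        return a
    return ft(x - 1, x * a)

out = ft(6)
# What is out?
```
Call trace:
ft(x=6, a=1)
  ft(x=5, a=6)
    ft(x=4, a=30)
      ft(x=3, a=120)
        ft(x=2, a=360)
          ft(x=1, a=720)
          -> return 720
        -> return 720
      -> return 720
    -> return 720
  -> return 720
-> return 720

Final answer: 720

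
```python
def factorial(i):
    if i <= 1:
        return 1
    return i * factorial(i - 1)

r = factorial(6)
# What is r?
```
Call trace:
factorial(i=6)
  factorial(i=5)
    factorial(i=4)
      factorial(i=3)
        factorial(i=2)
          factorial(i=1)
          -> return 1
        -> return 2
      -> return 6
    -> return 24
  -> return 120
-> return 720

Final answer: 720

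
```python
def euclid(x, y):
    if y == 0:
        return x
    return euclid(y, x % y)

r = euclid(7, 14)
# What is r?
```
Call trace:
euclid(x=7, y=14)
  euclid(x=14, y=7)
    euclid(x=7, y=0)
    -> return 7
  -> return 7
-> return 7

Final answer: 7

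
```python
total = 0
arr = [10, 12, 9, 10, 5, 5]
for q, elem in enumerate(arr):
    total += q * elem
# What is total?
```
Trace:
  total=0
  total=0, q=0, elem=10
  total=12, q=1, elem=12
  total=30, q=2, elem=9
  total=60, q=3, elem=10
  total=80, q=4, elem=5
  total=105, q=5, elem=5

Final answer: 105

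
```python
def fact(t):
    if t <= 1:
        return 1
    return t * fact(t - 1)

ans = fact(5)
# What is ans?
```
Call trace:
fact(t=5)
  fact(t=4)
    fact(t=3)
      fact(t=2)
        fact(t=1)
        -> return 1
      -> return 2
    -> return 6
  -> return 24
-> return 120

Final answer: 120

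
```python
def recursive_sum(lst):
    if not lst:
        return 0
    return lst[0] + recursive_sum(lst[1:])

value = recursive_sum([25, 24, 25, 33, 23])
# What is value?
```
Call trace:
recursive_sum(lst=[25, 24, 25, 33, 23])
  recursive_sum(lst=[24, 25, 33, 23])
    recursive_sum(lst=[25, 33, 23])
      recursive_sum(lst=[33, 23])
        recursive_sum(lst=[23])
          recursive_sum(lst=[])
          -> return 0
        -> return 23
      -> return 56
    -> return 81
  -> return 105
-> return 130

Final answer: 130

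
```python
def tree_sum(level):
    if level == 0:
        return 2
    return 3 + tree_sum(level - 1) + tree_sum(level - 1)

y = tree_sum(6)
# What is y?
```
Call trace (a repeated sub-call is expanded the first time; later identical calls just restate its return value):
tree_sum(level=6)
  tree_sum(level=5)
    tree_sum(level=4)
      tree_sum(level=3)
        tree_sum(level=2)
          tree_sum(level=1)
            tree_sum(level=0)
            -> return 2
            tree_sum(level=0)
            -> return 2
          -> return 7
          tree_sum(level=1) -> return 7  (same call as traced above)
        -> return 17
        tree_sum(level=2) -> return 17  (same call as traced above)
      -> return 37
      tree_sum(level=3) -> return 37  (same call as traced above)
    -> return 77
    tree_sum(level=4) -> return 77  (same call as traced above)
  -> return 157
  tree_sum(level=5) -> return 157  (same call as traced above)
-> return 317

Final answer: 317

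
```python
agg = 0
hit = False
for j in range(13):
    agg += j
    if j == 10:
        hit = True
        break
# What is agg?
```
Trace:
  agg=0
  agg=0, hit=False
  agg=0, hit=False, j=0
  agg=1, hit=False, j=1
  agg=3, hit=False, j=2
  agg=6, hit=False, j=3
  agg=10, hit=False, j=4
  agg=15, hit=False, j=5
  agg=21, hit=False, j=6
  agg=28, hit=False, j=7
  agg=36, hit=False, j=8
  agg=45, hit=False, j=9
  agg=55, hit=True, j=10

Final answer: 55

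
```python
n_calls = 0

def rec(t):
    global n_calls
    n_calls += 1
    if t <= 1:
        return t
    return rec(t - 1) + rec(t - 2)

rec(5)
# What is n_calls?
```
Call trace (a repeated sub-call is expanded the first time; later identical calls just restate its return value):
rec(t=5)
  rec(t=4)
    rec(t=3)
      rec(t=2)
        rec(t=1)
        -> return 1
        rec(t=0)
        -> return 0
      -> return 1
      rec(t=1)
      -> return 1
    -> return 2
    rec(t=2) -> return 1  (same call as traced above)
  -> return 3
  rec(t=3) -> return 2  (same call as traced above)
-> return 5

n_calls is incremented once per call, so count the calls in each subtree. Let C(t) = number of calls made by rec(t).
C(0) = C(1) = 1 (base case, no recursion); C(t) = 1 + C(t - 1) + C(t - 2) otherwise.
C(2) = 1 + C(1) + C(0) = 1 + 1 + 1 = 3
C(3) = 1 + C(2) + C(1) = 1 + 3 + 1 = 5
C(4) = 1 + C(3) + C(2) = 1 + 5 + 3 = 9
C(5) = 1 + C(4) + C(3) = 1 + 9 + 5 = 15
n_calls = C(5) = 15

Final answer: 15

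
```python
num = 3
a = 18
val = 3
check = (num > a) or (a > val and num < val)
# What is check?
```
Trace:
  num=3
  num=3, a=18
  num=3, a=18, val=3
  num=3, a=18, val=3, check=False

Final answer: False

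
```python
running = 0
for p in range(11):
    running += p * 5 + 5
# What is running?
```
Trace:
  running=0
  running=5, p=0
  running=15, p=1
  running=30, p=2
  running=50, p=3
  running=75, p=4
  running=105, p=5
  running=140, p=6
  running=180, p=7
  running=225, p=8
  running=275, p=9
  running=330, p=10

Final answer: 330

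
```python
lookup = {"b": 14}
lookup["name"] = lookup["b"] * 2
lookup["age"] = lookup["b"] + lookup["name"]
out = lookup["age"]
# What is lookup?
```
Trace:
  lookup={'b': 14}
  lookup={'b': 14, 'name': 28}
  lookup={'b': 14, 'name': 28, 'age': 42}
  lookup={'b': 14, 'name': 28, 'age': 42}, out=42

Final answer: {'b': 14, 'name': 28, 'age': 42}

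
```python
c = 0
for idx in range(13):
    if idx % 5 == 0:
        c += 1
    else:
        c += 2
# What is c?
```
Trace:
  c=0
  c=1, idx=0
  c=3, idx=1
  c=5, idx=2
  c=7, idx=3
  c=9, idx=4
  c=10, idx=5
  c=12, idx=6
  c=14, idx=7
  c=16, idx=8
  c=18, idx=9
  c=19, idx=10
  c=21, idx=11
  c=23, idx=12

Final answer: 23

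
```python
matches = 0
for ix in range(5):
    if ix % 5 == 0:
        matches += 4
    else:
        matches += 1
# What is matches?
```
Trace:
  matches=0
  matches=4, ix=0
  matches=5, ix=1
  matches=6, ix=2
  matches=7, ix=3
  matches=8, ix=4

Final answer: 8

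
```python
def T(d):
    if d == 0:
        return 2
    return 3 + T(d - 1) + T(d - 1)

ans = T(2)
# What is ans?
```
Call trace (a repeated sub-call is expanded the first time; later identical calls just restate its return value):
T(d=2)
  T(d=1)
    T(d=0)
    -> return 2
    T(d=0)
    -> return 2
  -> return 7
  T(d=1) -> return 7  (same call as traced above)
-> return 17

Final answer: 17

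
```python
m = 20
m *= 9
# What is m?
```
Trace:
  m=20
  m=180

Final answer: 180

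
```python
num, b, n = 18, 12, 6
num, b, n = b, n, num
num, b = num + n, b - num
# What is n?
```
Trace:
  num=18, b=12, n=6
  num=12, b=6, n=18
  num=30, b=-6, n=18

Final answer: 18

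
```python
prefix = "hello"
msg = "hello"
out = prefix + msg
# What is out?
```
Trace:
  prefix='hello'
  prefix='hello', msg='hello'
  prefix='hello', msg='hello', out='hellohello'

Final answer: 'hellohello'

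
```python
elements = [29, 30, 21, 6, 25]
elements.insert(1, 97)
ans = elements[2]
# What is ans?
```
Trace:
  elements=[29, 30, 21, 6, 25]
  elements=[29, 97, 30, 21, 6, 25]
  elements=[29, 97, 30, 21, 6, 25], ans=30

Final answer: 30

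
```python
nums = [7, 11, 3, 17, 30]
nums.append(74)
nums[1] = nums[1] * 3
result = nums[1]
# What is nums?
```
Trace:
  nums=[7, 11, 3, 17, 30]
  nums=[7, 11, 3, 17, 30, 74]
  nums=[7, 33, 3, 17, 30, 74]
  nums=[7, 33, 3, 17, 30, 74], result=33

Final answer: [7, 33, 3, 17, 30, 74]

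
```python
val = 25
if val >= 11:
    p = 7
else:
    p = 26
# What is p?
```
Trace:
  val=25
  val=25, p=7

Final answer: 7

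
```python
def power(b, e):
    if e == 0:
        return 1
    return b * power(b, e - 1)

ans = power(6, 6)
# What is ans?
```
Call trace:
power(b=6, e=6)
  power(b=6, e=5)
    power(b=6, e=4)
      power(b=6, e=3)
        power(b=6, e=2)
          power(b=6, e=1)
            power(b=6, e=0)
            -> return 1
          -> return 6
        -> return 36
      -> return 216
    -> return 1296
  -> return 7776
-> return 46656

Final answer: 46656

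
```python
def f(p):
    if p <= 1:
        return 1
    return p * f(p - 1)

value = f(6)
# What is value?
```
Call trace:
f(p=6)
  f(p=5)
    f(p=4)
      f(p=3)
        f(p=2)
          f(p=1)
          -> return 1
        -> return 2
      -> return 6
    -> return 24
  -> return 120
-> return 720

Final answer: 720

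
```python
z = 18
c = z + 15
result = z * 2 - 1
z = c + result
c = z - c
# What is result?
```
Trace:
  z=18
  z=18, c=33
  z=18, c=33, result=35
  z=68, c=33, result=35
  z=68, c=35, result=35

Final answer: 35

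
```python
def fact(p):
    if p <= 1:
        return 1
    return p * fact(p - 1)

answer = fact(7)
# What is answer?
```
Call trace:
fact(p=7)
  fact(p=6)
    fact(p=5)
      fact(p=4)
        fact(p=3)
          fact(p=2)
            fact(p=1)
            -> return 1
          -> return 2
        -> return 6
      -> return 24
    -> return 120
  -> return 720
-> return 5040

Final answer: 5040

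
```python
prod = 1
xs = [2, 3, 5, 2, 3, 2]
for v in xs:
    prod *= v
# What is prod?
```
Trace:
  prod=1
  prod=2, v=2
  prod=6, v=3
  prod=30, v=5
  prod=60, v=2
  prod=180, v=3
  prod=360, v=2

Final answer: 360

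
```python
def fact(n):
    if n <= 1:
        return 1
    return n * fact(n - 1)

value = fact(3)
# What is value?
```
Call trace:
fact(n=3)
  fact(n=2)
    fact(n=1)
    -> return 1
  -> return 2
-> return 6

Final answer: 6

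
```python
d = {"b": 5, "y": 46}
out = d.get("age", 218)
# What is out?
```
Trace:
  d={'b': 5, 'y': 46}
  d={'b': 5, 'y': 46}, out=218

Final answer: 218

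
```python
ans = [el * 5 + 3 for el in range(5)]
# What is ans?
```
Trace:
  el=0
  el=1
  el=2
  el=3
  el=4
  ans=[3, 8, 13, 18, 23]

Final answer: [3, 8, 13, 18, 23]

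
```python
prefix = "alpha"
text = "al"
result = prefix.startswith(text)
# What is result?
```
Trace:
  prefix='alpha'
  prefix='alpha', text='al'
  prefix='alpha', text='al', result=True

Final answer: True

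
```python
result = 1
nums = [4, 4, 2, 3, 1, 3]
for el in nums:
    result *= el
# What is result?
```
Trace:
  result=1
  result=4, el=4
  result=16, el=4
  result=32, el=2
  result=96, el=3
  result=96, el=1
  result=288, el=3

Final answer: 288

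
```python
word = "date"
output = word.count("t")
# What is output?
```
Trace:
  word='date'
  word='date', output=1

Final answer: 1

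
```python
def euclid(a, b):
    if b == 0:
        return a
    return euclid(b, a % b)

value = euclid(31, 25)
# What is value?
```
Call trace:
euclid(a=31, b=25)
  euclid(a=25, b=6)
    euclid(a=6, b=1)
      euclid(a=1, b=0)
      -> return 1
    -> return 1
  -> return 1
-> return 1

Final answer: 1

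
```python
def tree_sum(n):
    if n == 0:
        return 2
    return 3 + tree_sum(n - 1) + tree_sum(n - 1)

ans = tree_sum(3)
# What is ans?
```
Call trace (a repeated sub-call is expanded the first time; later identical calls just restate its return value):
tree_sum(n=3)
  tree_sum(n=2)
    tree_sum(n=1)
      tree_sum(n=0)
      -> return 2
      tree_sum(n=0)
      -> return 2
    -> return 7
    tree_sum(n=1) -> return 7  (same call as traced above)
  -> return 17
  tree_sum(n=2) -> return 17  (same call as traced above)
-> return 37

Final answer: 37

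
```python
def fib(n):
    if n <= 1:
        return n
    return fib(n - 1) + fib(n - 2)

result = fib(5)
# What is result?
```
Call trace (a repeated sub-call is expanded the first time; later identical calls just restate its return value):
fib(n=5)
  fib(n=4)
    fib(n=3)
      fib(n=2)
        fib(n=1)
        -> return 1
        fib(n=0)
        -> return 0
      -> return 1
      fib(n=1)
      -> return 1
    -> return 2
    fib(n=2) -> return 1  (same call as traced above)
  -> return 3
  fib(n=3) -> return 2  (same call as traced above)
-> return 5

Final answer: 5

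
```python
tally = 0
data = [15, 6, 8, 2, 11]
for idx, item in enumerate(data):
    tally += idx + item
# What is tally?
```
Trace:
  tally=0
  tally=15, idx=0, item=15
  tally=22, idx=1, item=6
  tally=32, idx=2, item=8
  tally=37, idx=3, item=2
  tally=52, idx=4, item=11

Final answer: 52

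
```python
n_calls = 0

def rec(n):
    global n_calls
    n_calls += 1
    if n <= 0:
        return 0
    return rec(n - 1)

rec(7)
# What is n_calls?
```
Call trace:
rec(n=7)
  rec(n=6)
    rec(n=5)
      rec(n=4)
        rec(n=3)
          rec(n=2)
            rec(n=1)
              rec(n=0)
              -> return 0
            -> return 0
          -> return 0
        -> return 0
      -> return 0
    -> return 0
  -> return 0
-> return 0

n_calls is incremented once per call. rec is entered once for each n = 7, 6, 5, 4, 3, 2, 1, 0 (the n <= 0 call returns without recursing), i.e. 7 + 1 calls.
n_calls = 8

Final answer: 8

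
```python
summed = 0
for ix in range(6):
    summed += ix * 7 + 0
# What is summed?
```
Trace:
  summed=0
  summed=0, ix=0
  summed=7, ix=1
  summed=21, ix=2
  summed=42, ix=3
  summed=70, ix=4
  summed=105, ix=5

Final answer: 105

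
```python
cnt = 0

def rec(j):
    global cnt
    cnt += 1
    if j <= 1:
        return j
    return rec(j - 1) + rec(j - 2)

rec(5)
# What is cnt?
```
Call trace (a repeated sub-call is expanded the first time; later identical calls just restate its return value):
rec(j=5)
  rec(j=4)
    rec(j=3)
      rec(j=2)
        rec(j=1)
        -> return 1
        rec(j=0)
        -> return 0
      -> return 1
      rec(j=1)
      -> return 1
    -> return 2
    rec(j=2) -> return 1  (same call as traced above)
  -> return 3
  rec(j=3) -> return 2  (same call as traced above)
-> return 5

cnt is incremented once per call, so count the calls in each subtree. Let C(j) = number of calls made by rec(j).
C(0) = C(1) = 1 (base case, no recursion); C(j) = 1 + C(j - 1) + C(j - 2) otherwise.
C(2) = 1 + C(1) + C(0) = 1 + 1 + 1 = 3
C(3) = 1 + C(2) + C(1) = 1 + 3 + 1 = 5
C(4) = 1 + C(3) + C(2) = 1 + 5 + 3 = 9
C(5) = 1 + C(4) + C(3) = 1 + 9 + 5 = 15
cnt = C(5) = 15

Final answer: 15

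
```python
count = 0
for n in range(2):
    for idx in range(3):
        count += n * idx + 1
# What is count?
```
Trace:
  count=0
  count=1, n=0, idx=0
  count=2, n=0, idx=1
  count=3, n=0, idx=2
  count=4, n=1, idx=0
  count=6, n=1, idx=1
  count=9, n=1, idx=2

Final answer: 9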